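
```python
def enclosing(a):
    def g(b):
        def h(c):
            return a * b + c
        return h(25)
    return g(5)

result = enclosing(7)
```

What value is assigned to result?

Step 1: a = 7, b = 5, c = 25.
Step 2: h() computes a * b + c = 7 * 5 + 25 = 60.
Step 3: result = 60

The answer is 60.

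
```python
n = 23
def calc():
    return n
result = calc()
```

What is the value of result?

Step 1: n = 23 is defined in the global scope.
Step 2: calc() looks up n. No local n exists, so Python checks the global scope via LEGB rule and finds n = 23.
Step 3: result = 23

The answer is 23.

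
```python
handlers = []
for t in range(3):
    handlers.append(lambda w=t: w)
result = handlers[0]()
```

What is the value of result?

Step 1: Default argument w=t captures t's value at each iteration.
Step 2: handlers[0] captured w = 0 when t was 0.
Step 3: result = 0

The answer is 0.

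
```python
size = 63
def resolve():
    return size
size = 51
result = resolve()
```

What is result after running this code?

Step 1: size is first set to 63, then reassigned to 51.
Step 2: resolve() is called after the reassignment, so it looks up the current global size = 51.
Step 3: result = 51

The answer is 51.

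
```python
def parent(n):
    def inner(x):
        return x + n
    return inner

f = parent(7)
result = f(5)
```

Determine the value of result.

Step 1: parent(7) creates a closure that captures n = 7.
Step 2: f(5) calls the closure with x = 5, returning 5 + 7 = 12.
Step 3: result = 12

The answer is 12.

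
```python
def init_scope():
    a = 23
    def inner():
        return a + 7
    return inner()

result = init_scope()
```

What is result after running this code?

Step 1: init_scope() defines a = 23.
Step 2: inner() reads a = 23 from enclosing scope, returns 23 + 7 = 30.
Step 3: result = 30

The answer is 30.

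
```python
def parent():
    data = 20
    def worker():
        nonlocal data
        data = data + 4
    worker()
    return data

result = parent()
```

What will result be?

Step 1: parent() sets data = 20.
Step 2: worker() uses nonlocal to modify data in parent's scope: data = 20 + 4 = 24.
Step 3: parent() returns the modified data = 24

The answer is 24.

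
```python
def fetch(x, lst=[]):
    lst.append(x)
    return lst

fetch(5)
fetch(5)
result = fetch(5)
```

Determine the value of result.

Step 1: Mutable default argument gotcha! The list [] is created once.
Step 2: Each call appends to the SAME list: [5], [5, 5], [5, 5, 5].
Step 3: result = [5, 5, 5]

The answer is [5, 5, 5].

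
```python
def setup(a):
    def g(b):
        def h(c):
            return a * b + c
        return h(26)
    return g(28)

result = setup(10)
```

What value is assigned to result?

Step 1: a = 10, b = 28, c = 26.
Step 2: h() computes a * b + c = 10 * 28 + 26 = 306.
Step 3: result = 306

The answer is 306.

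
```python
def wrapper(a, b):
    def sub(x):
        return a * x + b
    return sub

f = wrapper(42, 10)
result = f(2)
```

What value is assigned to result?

Step 1: wrapper(42, 10) captures a = 42, b = 10.
Step 2: f(2) computes 42 * 2 + 10 = 94.
Step 3: result = 94

The answer is 94.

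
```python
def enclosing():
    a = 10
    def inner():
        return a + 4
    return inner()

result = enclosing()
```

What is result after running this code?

Step 1: enclosing() defines a = 10.
Step 2: inner() reads a = 10 from enclosing scope, returns 10 + 4 = 14.
Step 3: result = 14

The answer is 14.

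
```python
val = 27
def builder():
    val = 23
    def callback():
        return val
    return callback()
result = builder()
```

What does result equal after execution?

Step 1: val = 27 globally, but builder() defines val = 23 locally.
Step 2: callback() looks up val. Not in local scope, so checks enclosing scope (builder) and finds val = 23.
Step 3: result = 23

The answer is 23.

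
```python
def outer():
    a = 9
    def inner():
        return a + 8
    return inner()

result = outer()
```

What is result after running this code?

Step 1: outer() defines a = 9.
Step 2: inner() reads a = 9 from enclosing scope, returns 9 + 8 = 17.
Step 3: result = 17

The answer is 17.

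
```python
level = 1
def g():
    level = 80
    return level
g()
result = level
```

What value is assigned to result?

Step 1: level = 1 globally.
Step 2: g() creates a LOCAL level = 80 (no global keyword!).
Step 3: The global level is unchanged. result = 1

The answer is 1.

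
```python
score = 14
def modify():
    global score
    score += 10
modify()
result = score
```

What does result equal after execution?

Step 1: score = 14 globally.
Step 2: modify() modifies global score: score += 10 = 24.
Step 3: result = 24

The answer is 24.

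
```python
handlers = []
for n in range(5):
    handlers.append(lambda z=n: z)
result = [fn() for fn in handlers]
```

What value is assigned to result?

Step 1: Default arg z=n captures n at each iteration.
Step 2: Each lambda has its own default: 0, 1, ..., 4.
Step 3: result = [0, 1, 2, 3, 4]

The answer is [0, 1, 2, 3, 4].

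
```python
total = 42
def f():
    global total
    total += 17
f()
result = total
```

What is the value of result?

Step 1: total = 42 globally.
Step 2: f() modifies global total: total += 17 = 59.
Step 3: result = 59

The answer is 59.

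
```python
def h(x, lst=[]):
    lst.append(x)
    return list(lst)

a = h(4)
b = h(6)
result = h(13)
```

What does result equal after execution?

Step 1: Default list is shared. list() creates copies for return values.
Step 2: Internal list grows: [4] -> [4, 6] -> [4, 6, 13].
Step 3: result = [4, 6, 13]

The answer is [4, 6, 13].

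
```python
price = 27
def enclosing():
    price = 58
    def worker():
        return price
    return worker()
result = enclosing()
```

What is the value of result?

Step 1: price = 27 globally, but enclosing() defines price = 58 locally.
Step 2: worker() looks up price. Not in local scope, so checks enclosing scope (enclosing) and finds price = 58.
Step 3: result = 58

The answer is 58.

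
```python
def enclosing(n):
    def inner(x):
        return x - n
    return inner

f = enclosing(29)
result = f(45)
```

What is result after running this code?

Step 1: enclosing(29) creates a closure capturing n = 29.
Step 2: f(45) computes 45 - 29 = 16.
Step 3: result = 16

The answer is 16.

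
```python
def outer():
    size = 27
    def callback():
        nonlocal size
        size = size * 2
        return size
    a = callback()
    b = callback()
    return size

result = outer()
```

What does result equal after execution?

Step 1: size starts at 27.
Step 2: First callback(): size = 27 * 2 = 54.
Step 3: Second callback(): size = 54 * 2 = 108.
Step 4: result = 108

The answer is 108.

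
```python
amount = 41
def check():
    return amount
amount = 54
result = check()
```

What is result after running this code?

Step 1: amount is first set to 41, then reassigned to 54.
Step 2: check() is called after the reassignment, so it looks up the current global amount = 54.
Step 3: result = 54

The answer is 54.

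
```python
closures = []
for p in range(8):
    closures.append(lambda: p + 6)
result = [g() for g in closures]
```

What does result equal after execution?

Step 1: All lambdas capture p by reference. After the loop, p = 7.
Step 2: Each call returns 7 + 6 = 13.
Step 3: result = [13, 13, 13, 13, 13, 13, 13, 13]

The answer is [13, 13, 13, 13, 13, 13, 13, 13].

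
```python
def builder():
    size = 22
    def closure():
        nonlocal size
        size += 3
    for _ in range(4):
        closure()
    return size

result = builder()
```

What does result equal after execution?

Step 1: size = 22.
Step 2: closure() is called 4 times in a loop, each adding 3 via nonlocal.
Step 3: size = 22 + 3 * 4 = 34

The answer is 34.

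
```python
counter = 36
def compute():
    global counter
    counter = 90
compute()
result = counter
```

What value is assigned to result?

Step 1: counter = 36 globally.
Step 2: compute() declares global counter and sets it to 90.
Step 3: After compute(), global counter = 90. result = 90

The answer is 90.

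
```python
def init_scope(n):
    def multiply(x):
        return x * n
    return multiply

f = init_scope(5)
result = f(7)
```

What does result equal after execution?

Step 1: init_scope(5) returns multiply closure with n = 5.
Step 2: f(7) computes 7 * 5 = 35.
Step 3: result = 35

The answer is 35.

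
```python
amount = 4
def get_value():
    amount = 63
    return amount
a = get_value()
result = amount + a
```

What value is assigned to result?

Step 1: Global amount = 4. get_value() returns local amount = 63.
Step 2: a = 63. Global amount still = 4.
Step 3: result = 4 + 63 = 67

The answer is 67.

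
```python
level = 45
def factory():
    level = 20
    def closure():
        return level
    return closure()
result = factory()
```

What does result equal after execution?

Step 1: level = 45 globally, but factory() defines level = 20 locally.
Step 2: closure() looks up level. Not in local scope, so checks enclosing scope (factory) and finds level = 20.
Step 3: result = 20

The answer is 20.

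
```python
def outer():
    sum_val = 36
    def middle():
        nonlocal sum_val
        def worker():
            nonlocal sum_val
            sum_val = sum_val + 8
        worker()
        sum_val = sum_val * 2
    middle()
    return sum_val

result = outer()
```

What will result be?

Step 1: sum_val = 36.
Step 2: worker() adds 8: sum_val = 36 + 8 = 44.
Step 3: middle() doubles: sum_val = 44 * 2 = 88.
Step 4: result = 88

The answer is 88.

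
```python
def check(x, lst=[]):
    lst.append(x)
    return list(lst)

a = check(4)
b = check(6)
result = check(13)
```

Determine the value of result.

Step 1: Default list is shared. list() creates copies for return values.
Step 2: Internal list grows: [4] -> [4, 6] -> [4, 6, 13].
Step 3: result = [4, 6, 13]

The answer is [4, 6, 13].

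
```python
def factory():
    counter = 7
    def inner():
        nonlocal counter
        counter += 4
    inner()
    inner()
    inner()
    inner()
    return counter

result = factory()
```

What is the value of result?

Step 1: counter starts at 7.
Step 2: inner() is called 4 times, each adding 4.
Step 3: counter = 7 + 4 * 4 = 23

The answer is 23.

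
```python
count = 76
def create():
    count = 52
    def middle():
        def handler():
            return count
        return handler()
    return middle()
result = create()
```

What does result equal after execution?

Step 1: create() defines count = 52. middle() and handler() have no local count.
Step 2: handler() checks local (none), enclosing middle() (none), enclosing create() and finds count = 52.
Step 3: result = 52

The answer is 52.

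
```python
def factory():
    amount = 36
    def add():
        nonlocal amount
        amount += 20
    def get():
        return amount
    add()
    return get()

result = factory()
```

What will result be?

Step 1: amount = 36. add() modifies it via nonlocal, get() reads it.
Step 2: add() makes amount = 36 + 20 = 56.
Step 3: get() returns 56. result = 56

The answer is 56.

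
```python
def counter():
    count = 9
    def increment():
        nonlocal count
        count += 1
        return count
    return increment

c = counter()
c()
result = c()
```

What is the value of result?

Step 1: counter() creates closure with count = 9.
Step 2: Each c() call increments count via nonlocal. After 2 calls: 9 + 2 = 11.
Step 3: result = 11

The answer is 11.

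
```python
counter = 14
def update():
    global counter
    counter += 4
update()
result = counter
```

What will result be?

Step 1: counter = 14 globally.
Step 2: update() modifies global counter: counter += 4 = 18.
Step 3: result = 18

The answer is 18.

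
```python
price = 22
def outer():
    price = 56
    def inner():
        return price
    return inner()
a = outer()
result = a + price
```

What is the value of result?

Step 1: outer() has local price = 56. inner() reads from enclosing.
Step 2: outer() returns 56. Global price = 22 unchanged.
Step 3: result = 56 + 22 = 78

The answer is 78.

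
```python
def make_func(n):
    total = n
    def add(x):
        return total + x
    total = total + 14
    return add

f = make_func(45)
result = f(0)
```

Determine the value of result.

Step 1: make_func(45) sets total = 45, then total = 45 + 14 = 59.
Step 2: Closures capture by reference, so add sees total = 59.
Step 3: f(0) returns 59 + 0 = 59

The answer is 59.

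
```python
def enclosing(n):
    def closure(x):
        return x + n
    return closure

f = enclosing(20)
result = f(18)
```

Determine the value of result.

Step 1: enclosing(20) creates a closure that captures n = 20.
Step 2: f(18) calls the closure with x = 18, returning 18 + 20 = 38.
Step 3: result = 38

The answer is 38.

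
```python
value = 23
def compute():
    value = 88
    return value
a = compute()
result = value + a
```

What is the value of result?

Step 1: Global value = 23. compute() returns local value = 88.
Step 2: a = 88. Global value still = 23.
Step 3: result = 23 + 88 = 111

The answer is 111.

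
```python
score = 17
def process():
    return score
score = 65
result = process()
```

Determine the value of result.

Step 1: score is first set to 17, then reassigned to 65.
Step 2: process() is called after the reassignment, so it looks up the current global score = 65.
Step 3: result = 65

The answer is 65.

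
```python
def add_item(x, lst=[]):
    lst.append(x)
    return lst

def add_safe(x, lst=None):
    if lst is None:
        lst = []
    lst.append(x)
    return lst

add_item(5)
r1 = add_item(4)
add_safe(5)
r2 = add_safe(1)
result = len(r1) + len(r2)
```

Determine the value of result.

Step 1: add_item shares mutable default: after 2 calls, lst = [5, 4], len = 2.
Step 2: add_safe creates fresh list each time: r2 = [1], len = 1.
Step 3: result = 2 + 1 = 3

The answer is 3.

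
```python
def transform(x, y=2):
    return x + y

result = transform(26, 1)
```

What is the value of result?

Step 1: transform(26, 1) overrides default y with 1.
Step 2: Returns 26 + 1 = 27.
Step 3: result = 27

The answer is 27.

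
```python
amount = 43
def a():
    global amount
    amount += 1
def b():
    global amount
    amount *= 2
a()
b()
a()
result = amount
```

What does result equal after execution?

Step 1: amount = 43.
Step 2: a(): amount = 43 + 1 = 44.
Step 3: b(): amount = 44 * 2 = 88.
Step 4: a(): amount = 88 + 1 = 89

The answer is 89.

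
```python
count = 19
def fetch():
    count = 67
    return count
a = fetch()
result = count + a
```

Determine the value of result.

Step 1: Global count = 19. fetch() returns local count = 67.
Step 2: a = 67. Global count still = 19.
Step 3: result = 19 + 67 = 86

The answer is 86.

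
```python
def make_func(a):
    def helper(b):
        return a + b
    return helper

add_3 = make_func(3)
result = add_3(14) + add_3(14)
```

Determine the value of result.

Step 1: add_3 captures a = 3.
Step 2: add_3(14) = 3 + 14 = 17, called twice.
Step 3: result = 17 + 17 = 34

The answer is 34.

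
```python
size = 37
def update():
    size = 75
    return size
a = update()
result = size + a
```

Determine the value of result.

Step 1: Global size = 37. update() returns local size = 75.
Step 2: a = 75. Global size still = 37.
Step 3: result = 37 + 75 = 112

The answer is 112.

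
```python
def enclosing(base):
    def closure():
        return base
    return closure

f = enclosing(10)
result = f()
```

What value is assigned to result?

Step 1: enclosing(10) creates closure capturing base = 10.
Step 2: f() returns the captured base = 10.
Step 3: result = 10

The answer is 10.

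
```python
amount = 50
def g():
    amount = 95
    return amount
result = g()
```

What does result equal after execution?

Step 1: Global amount = 50.
Step 2: g() creates local amount = 95, shadowing the global.
Step 3: Returns local amount = 95. result = 95

The answer is 95.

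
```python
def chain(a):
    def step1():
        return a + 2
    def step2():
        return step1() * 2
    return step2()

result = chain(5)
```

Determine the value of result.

Step 1: chain(5) captures a = 5.
Step 2: step2() calls step1() which returns 5 + 2 = 7.
Step 3: step2() returns 7 * 2 = 14

The answer is 14.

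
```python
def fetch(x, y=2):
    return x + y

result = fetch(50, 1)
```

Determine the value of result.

Step 1: fetch(50, 1) overrides default y with 1.
Step 2: Returns 50 + 1 = 51.
Step 3: result = 51

The answer is 51.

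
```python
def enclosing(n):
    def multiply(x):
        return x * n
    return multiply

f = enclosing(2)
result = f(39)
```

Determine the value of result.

Step 1: enclosing(2) returns multiply closure with n = 2.
Step 2: f(39) computes 39 * 2 = 78.
Step 3: result = 78

The answer is 78.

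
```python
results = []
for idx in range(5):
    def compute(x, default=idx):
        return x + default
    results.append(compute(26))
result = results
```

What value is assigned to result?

Step 1: Default argument default=idx is evaluated at function definition time.
Step 2: Each iteration creates compute with default = current idx value.
Step 3: compute(26) returns 26 + default. results = [26, 27, 28, 29, 30]

The answer is [26, 27, 28, 29, 30].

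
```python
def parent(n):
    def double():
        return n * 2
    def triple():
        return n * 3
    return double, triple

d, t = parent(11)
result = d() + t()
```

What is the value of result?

Step 1: Both closures capture the same n = 11.
Step 2: d() = 11 * 2 = 22, t() = 11 * 3 = 33.
Step 3: result = 22 + 33 = 55

The answer is 55.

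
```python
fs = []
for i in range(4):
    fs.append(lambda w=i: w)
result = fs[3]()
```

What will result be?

Step 1: Default argument w=i captures i's value at each iteration.
Step 2: fs[3] captured w = 3 when i was 3.
Step 3: result = 3

The answer is 3.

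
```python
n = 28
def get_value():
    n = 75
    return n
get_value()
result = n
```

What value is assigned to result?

Step 1: Global n = 28.
Step 2: get_value() creates local n = 75 (shadow, not modification).
Step 3: After get_value() returns, global n is unchanged. result = 28

The answer is 28.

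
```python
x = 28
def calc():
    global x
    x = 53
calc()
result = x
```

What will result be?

Step 1: x = 28 globally.
Step 2: calc() declares global x and sets it to 53.
Step 3: After calc(), global x = 53. result = 53

The answer is 53.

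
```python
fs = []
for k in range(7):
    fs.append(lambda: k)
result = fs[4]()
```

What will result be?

Step 1: The loop creates 7 lambdas, all referencing the same variable k.
Step 2: After the loop, k = 6 (final value).
Step 3: fs[4]() looks up k at call time and finds 6. This is the late binding gotcha. result = 6

The answer is 6.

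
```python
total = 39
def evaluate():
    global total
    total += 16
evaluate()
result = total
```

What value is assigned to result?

Step 1: total = 39 globally.
Step 2: evaluate() modifies global total: total += 16 = 55.
Step 3: result = 55

The answer is 55.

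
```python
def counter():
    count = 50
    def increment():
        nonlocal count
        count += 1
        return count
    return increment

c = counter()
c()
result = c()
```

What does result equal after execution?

Step 1: counter() creates closure with count = 50.
Step 2: Each c() call increments count via nonlocal. After 2 calls: 50 + 2 = 52.
Step 3: result = 52

The answer is 52.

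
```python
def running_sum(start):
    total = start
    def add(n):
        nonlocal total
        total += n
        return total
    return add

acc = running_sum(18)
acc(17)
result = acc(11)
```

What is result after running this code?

Step 1: running_sum(18) creates closure with total = 18.
Step 2: First acc(17): total = 18 + 17 = 35.
Step 3: Second acc(11): total = 35 + 11 = 46. result = 46

The answer is 46.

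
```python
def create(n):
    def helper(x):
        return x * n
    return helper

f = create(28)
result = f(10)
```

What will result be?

Step 1: create(28) creates a closure capturing n = 28.
Step 2: f(10) computes 10 * 28 = 280.
Step 3: result = 280

The answer is 280.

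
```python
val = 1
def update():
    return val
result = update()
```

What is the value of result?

Step 1: val = 1 is defined in the global scope.
Step 2: update() looks up val. No local val exists, so Python checks the global scope via LEGB rule and finds val = 1.
Step 3: result = 1

The answer is 1.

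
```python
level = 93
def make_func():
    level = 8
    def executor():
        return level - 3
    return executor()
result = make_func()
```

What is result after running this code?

Step 1: make_func() shadows global level with level = 8.
Step 2: executor() finds level = 8 in enclosing scope, computes 8 - 3 = 5.
Step 3: result = 5

The answer is 5.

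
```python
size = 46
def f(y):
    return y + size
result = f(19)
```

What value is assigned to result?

Step 1: size = 46 is defined globally.
Step 2: f(19) uses parameter y = 19 and looks up size from global scope = 46.
Step 3: result = 19 + 46 = 65

The answer is 65.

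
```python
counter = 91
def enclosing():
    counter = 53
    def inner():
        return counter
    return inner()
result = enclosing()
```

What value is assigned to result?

Step 1: counter = 91 globally, but enclosing() defines counter = 53 locally.
Step 2: inner() looks up counter. Not in local scope, so checks enclosing scope (enclosing) and finds counter = 53.
Step 3: result = 53

The answer is 53.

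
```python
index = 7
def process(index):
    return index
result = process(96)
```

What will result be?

Step 1: Global index = 7.
Step 2: process(96) takes parameter index = 96, which shadows the global.
Step 3: result = 96

The answer is 96.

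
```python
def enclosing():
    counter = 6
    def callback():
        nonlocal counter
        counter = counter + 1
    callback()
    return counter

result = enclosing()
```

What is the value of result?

Step 1: enclosing() sets counter = 6.
Step 2: callback() uses nonlocal to modify counter in enclosing's scope: counter = 6 + 1 = 7.
Step 3: enclosing() returns the modified counter = 7

The answer is 7.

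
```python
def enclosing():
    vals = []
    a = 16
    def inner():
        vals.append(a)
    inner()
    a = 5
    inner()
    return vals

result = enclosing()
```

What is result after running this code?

Step 1: a = 16. inner() appends current a to vals.
Step 2: First inner(): appends 16. Then a = 5.
Step 3: Second inner(): appends 5 (closure sees updated a). result = [16, 5]

The answer is [16, 5].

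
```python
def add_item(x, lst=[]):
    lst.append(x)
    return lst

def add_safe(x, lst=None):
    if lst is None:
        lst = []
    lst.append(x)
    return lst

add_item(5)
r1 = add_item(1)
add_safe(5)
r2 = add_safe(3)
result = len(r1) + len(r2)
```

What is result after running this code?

Step 1: add_item shares mutable default: after 2 calls, lst = [5, 1], len = 2.
Step 2: add_safe creates fresh list each time: r2 = [3], len = 1.
Step 3: result = 2 + 1 = 3

The answer is 3.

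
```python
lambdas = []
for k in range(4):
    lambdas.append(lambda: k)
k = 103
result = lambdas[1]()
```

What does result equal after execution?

Step 1: Lambdas capture the variable k by reference, not by value.
Step 2: After the loop, k is reassigned to 103.
Step 3: lambdas[1]() looks up the current k = 103. result = 103

The answer is 103.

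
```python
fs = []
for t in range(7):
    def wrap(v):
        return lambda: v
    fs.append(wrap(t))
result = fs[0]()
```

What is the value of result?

Step 1: wrap(t) creates a new scope capturing v = t at call time.
Step 2: fs[0] = wrap(0), so its lambda captures v = 0.
Step 3: result = 0 (closure factory fixes late binding)

The answer is 0.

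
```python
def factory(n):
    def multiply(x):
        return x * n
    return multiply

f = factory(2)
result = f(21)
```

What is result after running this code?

Step 1: factory(2) returns multiply closure with n = 2.
Step 2: f(21) computes 21 * 2 = 42.
Step 3: result = 42

The answer is 42.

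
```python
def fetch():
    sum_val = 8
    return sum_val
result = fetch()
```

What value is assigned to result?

Step 1: fetch() defines sum_val = 8 in its local scope.
Step 2: return sum_val finds the local variable sum_val = 8.
Step 3: result = 8

The answer is 8.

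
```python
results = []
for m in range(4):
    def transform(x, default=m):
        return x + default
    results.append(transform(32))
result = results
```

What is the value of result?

Step 1: Default argument default=m is evaluated at function definition time.
Step 2: Each iteration creates transform with default = current m value.
Step 3: transform(32) returns 32 + default. results = [32, 33, 34, 35]

The answer is [32, 33, 34, 35].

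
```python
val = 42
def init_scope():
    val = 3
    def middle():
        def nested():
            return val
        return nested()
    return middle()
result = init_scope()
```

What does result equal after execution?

Step 1: init_scope() defines val = 3. middle() and nested() have no local val.
Step 2: nested() checks local (none), enclosing middle() (none), enclosing init_scope() and finds val = 3.
Step 3: result = 3

The answer is 3.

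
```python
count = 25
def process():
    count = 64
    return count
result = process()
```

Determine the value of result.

Step 1: Global count = 25.
Step 2: process() creates local count = 64, shadowing the global.
Step 3: Returns local count = 64. result = 64

The answer is 64.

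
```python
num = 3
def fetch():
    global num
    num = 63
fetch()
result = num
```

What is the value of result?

Step 1: num = 3 globally.
Step 2: fetch() declares global num and sets it to 63.
Step 3: After fetch(), global num = 63. result = 63

The answer is 63.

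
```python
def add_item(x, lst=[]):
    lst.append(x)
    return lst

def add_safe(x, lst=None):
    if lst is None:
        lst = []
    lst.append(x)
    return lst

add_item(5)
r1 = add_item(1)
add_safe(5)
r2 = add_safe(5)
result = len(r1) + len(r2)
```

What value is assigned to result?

Step 1: add_item shares mutable default: after 2 calls, lst = [5, 1], len = 2.
Step 2: add_safe creates fresh list each time: r2 = [5], len = 1.
Step 3: result = 2 + 1 = 3

The answer is 3.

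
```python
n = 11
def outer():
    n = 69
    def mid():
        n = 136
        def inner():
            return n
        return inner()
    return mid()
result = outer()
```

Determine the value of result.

Step 1: Three levels of shadowing: global 11, outer 69, mid 136.
Step 2: inner() finds n = 136 in enclosing mid() scope.
Step 3: result = 136

The answer is 136.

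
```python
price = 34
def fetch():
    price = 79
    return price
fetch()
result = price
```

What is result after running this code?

Step 1: Global price = 34.
Step 2: fetch() creates local price = 79 (shadow, not modification).
Step 3: After fetch() returns, global price is unchanged. result = 34

The answer is 34.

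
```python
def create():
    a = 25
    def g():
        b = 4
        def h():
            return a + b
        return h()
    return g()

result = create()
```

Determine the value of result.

Step 1: create() defines a = 25. g() defines b = 4.
Step 2: h() accesses both from enclosing scopes: a = 25, b = 4.
Step 3: result = 25 + 4 = 29

The answer is 29.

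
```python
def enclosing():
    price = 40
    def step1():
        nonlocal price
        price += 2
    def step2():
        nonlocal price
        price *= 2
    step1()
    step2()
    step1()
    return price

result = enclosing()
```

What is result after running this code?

Step 1: price = 40.
Step 2: step1(): price = 40 + 2 = 42.
Step 3: step2(): price = 42 * 2 = 84.
Step 4: step1(): price = 84 + 2 = 86. result = 86

The answer is 86.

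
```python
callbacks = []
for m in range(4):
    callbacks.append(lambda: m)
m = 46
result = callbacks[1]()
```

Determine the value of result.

Step 1: Lambdas capture the variable m by reference, not by value.
Step 2: After the loop, m is reassigned to 46.
Step 3: callbacks[1]() looks up the current m = 46. result = 46

The answer is 46.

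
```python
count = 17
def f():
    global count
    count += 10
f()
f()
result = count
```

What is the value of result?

Step 1: count = 17.
Step 2: First f(): count = 17 + 10 = 27.
Step 3: Second f(): count = 27 + 10 = 37. result = 37

The answer is 37.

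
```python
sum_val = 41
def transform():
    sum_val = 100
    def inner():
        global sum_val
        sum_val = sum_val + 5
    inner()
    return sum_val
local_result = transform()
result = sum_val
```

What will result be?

Step 1: Global sum_val = 41. transform() creates local sum_val = 100.
Step 2: inner() declares global sum_val and adds 5: global sum_val = 41 + 5 = 46.
Step 3: transform() returns its local sum_val = 100 (unaffected by inner).
Step 4: result = global sum_val = 46

The answer is 46.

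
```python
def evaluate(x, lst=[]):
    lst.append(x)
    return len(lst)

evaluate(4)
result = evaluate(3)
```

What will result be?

Step 1: Mutable default list persists between calls.
Step 2: First call: lst = [4], len = 1. Second call: lst = [4, 3], len = 2.
Step 3: result = 2

The answer is 2.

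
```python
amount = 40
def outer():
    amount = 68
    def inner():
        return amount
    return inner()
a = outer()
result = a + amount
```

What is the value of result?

Step 1: outer() has local amount = 68. inner() reads from enclosing.
Step 2: outer() returns 68. Global amount = 40 unchanged.
Step 3: result = 68 + 40 = 108

The answer is 108.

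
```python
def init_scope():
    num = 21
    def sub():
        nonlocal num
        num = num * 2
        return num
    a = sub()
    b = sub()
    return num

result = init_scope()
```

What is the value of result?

Step 1: num starts at 21.
Step 2: First sub(): num = 21 * 2 = 42.
Step 3: Second sub(): num = 42 * 2 = 84.
Step 4: result = 84

The answer is 84.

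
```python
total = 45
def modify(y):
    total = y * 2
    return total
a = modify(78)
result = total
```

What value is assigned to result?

Step 1: Global total = 45.
Step 2: modify(78) creates local total = 78 * 2 = 156.
Step 3: Global total unchanged because no global keyword. result = 45

The answer is 45.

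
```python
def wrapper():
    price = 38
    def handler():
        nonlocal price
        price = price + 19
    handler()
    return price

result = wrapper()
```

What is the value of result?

Step 1: wrapper() sets price = 38.
Step 2: handler() uses nonlocal to modify price in wrapper's scope: price = 38 + 19 = 57.
Step 3: wrapper() returns the modified price = 57

The answer is 57.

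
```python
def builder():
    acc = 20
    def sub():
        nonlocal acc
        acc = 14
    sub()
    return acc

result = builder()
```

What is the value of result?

Step 1: builder() sets acc = 20.
Step 2: sub() uses nonlocal to reassign acc = 14.
Step 3: result = 14

The answer is 14.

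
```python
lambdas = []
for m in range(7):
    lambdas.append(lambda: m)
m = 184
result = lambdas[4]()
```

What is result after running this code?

Step 1: Lambdas capture the variable m by reference, not by value.
Step 2: After the loop, m is reassigned to 184.
Step 3: lambdas[4]() looks up the current m = 184. result = 184

The answer is 184.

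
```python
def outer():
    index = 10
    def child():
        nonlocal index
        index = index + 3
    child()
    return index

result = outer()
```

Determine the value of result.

Step 1: outer() sets index = 10.
Step 2: child() uses nonlocal to modify index in outer's scope: index = 10 + 3 = 13.
Step 3: outer() returns the modified index = 13

The answer is 13.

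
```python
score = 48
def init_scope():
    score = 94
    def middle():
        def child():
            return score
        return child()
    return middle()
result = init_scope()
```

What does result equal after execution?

Step 1: init_scope() defines score = 94. middle() and child() have no local score.
Step 2: child() checks local (none), enclosing middle() (none), enclosing init_scope() and finds score = 94.
Step 3: result = 94

The answer is 94.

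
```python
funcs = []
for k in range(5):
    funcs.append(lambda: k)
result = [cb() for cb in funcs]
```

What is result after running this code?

Step 1: All 5 lambdas share the same variable k.
Step 2: After the loop, k = 4.
Step 3: Each call returns 4. result = [4, 4, 4, 4, 4]

The answer is [4, 4, 4, 4, 4].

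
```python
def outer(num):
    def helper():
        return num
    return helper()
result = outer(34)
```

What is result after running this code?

Step 1: outer(34) binds parameter num = 34.
Step 2: helper() looks up num in enclosing scope and finds the parameter num = 34.
Step 3: result = 34

The answer is 34.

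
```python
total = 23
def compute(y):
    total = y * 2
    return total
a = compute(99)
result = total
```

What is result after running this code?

Step 1: Global total = 23.
Step 2: compute(99) creates local total = 99 * 2 = 198.
Step 3: Global total unchanged because no global keyword. result = 23

The answer is 23.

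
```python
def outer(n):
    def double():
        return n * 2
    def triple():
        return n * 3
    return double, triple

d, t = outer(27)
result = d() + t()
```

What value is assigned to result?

Step 1: Both closures capture the same n = 27.
Step 2: d() = 27 * 2 = 54, t() = 27 * 3 = 81.
Step 3: result = 54 + 81 = 135

The answer is 135.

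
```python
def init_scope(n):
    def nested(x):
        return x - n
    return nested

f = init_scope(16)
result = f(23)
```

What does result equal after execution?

Step 1: init_scope(16) creates a closure capturing n = 16.
Step 2: f(23) computes 23 - 16 = 7.
Step 3: result = 7

The answer is 7.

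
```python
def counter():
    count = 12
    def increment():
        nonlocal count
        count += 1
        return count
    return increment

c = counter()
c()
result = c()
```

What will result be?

Step 1: counter() creates closure with count = 12.
Step 2: Each c() call increments count via nonlocal. After 2 calls: 12 + 2 = 14.
Step 3: result = 14

The answer is 14.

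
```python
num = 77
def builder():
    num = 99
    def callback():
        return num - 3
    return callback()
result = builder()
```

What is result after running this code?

Step 1: builder() shadows global num with num = 99.
Step 2: callback() finds num = 99 in enclosing scope, computes 99 - 3 = 96.
Step 3: result = 96

The answer is 96.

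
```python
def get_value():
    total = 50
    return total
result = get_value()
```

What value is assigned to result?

Step 1: get_value() defines total = 50 in its local scope.
Step 2: return total finds the local variable total = 50.
Step 3: result = 50

The answer is 50.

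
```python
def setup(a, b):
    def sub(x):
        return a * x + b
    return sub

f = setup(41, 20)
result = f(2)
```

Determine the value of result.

Step 1: setup(41, 20) captures a = 41, b = 20.
Step 2: f(2) computes 41 * 2 + 20 = 102.
Step 3: result = 102

The answer is 102.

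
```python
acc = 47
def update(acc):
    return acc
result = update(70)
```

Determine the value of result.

Step 1: Global acc = 47.
Step 2: update(70) takes parameter acc = 70, which shadows the global.
Step 3: result = 70

The answer is 70.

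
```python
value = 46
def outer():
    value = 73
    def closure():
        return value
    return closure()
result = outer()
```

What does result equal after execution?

Step 1: value = 46 globally, but outer() defines value = 73 locally.
Step 2: closure() looks up value. Not in local scope, so checks enclosing scope (outer) and finds value = 73.
Step 3: result = 73

The answer is 73.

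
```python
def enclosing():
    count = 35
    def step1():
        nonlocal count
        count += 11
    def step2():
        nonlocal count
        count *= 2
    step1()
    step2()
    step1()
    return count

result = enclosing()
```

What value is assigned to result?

Step 1: count = 35.
Step 2: step1(): count = 35 + 11 = 46.
Step 3: step2(): count = 46 * 2 = 92.
Step 4: step1(): count = 92 + 11 = 103. result = 103

The answer is 103.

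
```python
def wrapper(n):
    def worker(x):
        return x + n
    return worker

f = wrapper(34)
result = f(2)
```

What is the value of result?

Step 1: wrapper(34) creates a closure that captures n = 34.
Step 2: f(2) calls the closure with x = 2, returning 2 + 34 = 36.
Step 3: result = 36

The answer is 36.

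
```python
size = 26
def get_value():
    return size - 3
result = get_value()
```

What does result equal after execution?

Step 1: size = 26 is defined globally.
Step 2: get_value() looks up size from global scope = 26, then computes 26 - 3 = 23.
Step 3: result = 23

The answer is 23.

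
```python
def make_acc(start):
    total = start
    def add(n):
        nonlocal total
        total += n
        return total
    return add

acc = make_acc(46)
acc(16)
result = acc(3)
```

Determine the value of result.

Step 1: make_acc(46) creates closure with total = 46.
Step 2: First acc(16): total = 46 + 16 = 62.
Step 3: Second acc(3): total = 62 + 3 = 65. result = 65

The answer is 65.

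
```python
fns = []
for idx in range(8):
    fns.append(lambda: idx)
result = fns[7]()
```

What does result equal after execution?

Step 1: The loop creates 8 lambdas, all referencing the same variable idx.
Step 2: After the loop, idx = 7 (final value).
Step 3: fns[7]() looks up idx at call time and finds 7. This is the late binding gotcha. result = 7

The answer is 7.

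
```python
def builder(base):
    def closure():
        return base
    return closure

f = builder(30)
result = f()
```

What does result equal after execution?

Step 1: builder(30) creates closure capturing base = 30.
Step 2: f() returns the captured base = 30.
Step 3: result = 30

The answer is 30.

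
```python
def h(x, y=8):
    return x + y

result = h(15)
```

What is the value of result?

Step 1: h(15) uses default y = 8.
Step 2: Returns 15 + 8 = 23.
Step 3: result = 23

The answer is 23.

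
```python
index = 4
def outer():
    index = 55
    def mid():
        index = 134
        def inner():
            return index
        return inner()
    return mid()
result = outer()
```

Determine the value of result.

Step 1: Three levels of shadowing: global 4, outer 55, mid 134.
Step 2: inner() finds index = 134 in enclosing mid() scope.
Step 3: result = 134

The answer is 134.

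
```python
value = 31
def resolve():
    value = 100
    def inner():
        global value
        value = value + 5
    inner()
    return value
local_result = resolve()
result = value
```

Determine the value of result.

Step 1: Global value = 31. resolve() creates local value = 100.
Step 2: inner() declares global value and adds 5: global value = 31 + 5 = 36.
Step 3: resolve() returns its local value = 100 (unaffected by inner).
Step 4: result = global value = 36

The answer is 36.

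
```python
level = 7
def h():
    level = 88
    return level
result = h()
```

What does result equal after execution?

Step 1: Global level = 7.
Step 2: h() creates local level = 88, shadowing the global.
Step 3: Returns local level = 88. result = 88

The answer is 88.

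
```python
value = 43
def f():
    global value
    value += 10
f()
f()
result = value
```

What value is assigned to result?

Step 1: value = 43.
Step 2: First f(): value = 43 + 10 = 53.
Step 3: Second f(): value = 53 + 10 = 63. result = 63

The answer is 63.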